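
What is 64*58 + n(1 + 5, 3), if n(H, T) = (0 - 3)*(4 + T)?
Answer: 3691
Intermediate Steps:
n(H, T) = -12 - 3*T (n(H, T) = -3*(4 + T) = -12 - 3*T)
64*58 + n(1 + 5, 3) = 64*58 + (-12 - 3*3) = 3712 + (-12 - 9) = 3712 - 21 = 3691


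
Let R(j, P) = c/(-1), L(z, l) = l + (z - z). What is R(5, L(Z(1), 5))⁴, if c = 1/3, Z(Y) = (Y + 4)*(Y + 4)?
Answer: 1/81 ≈ 0.012346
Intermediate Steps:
Z(Y) = (4 + Y)² (Z(Y) = (4 + Y)*(4 + Y) = (4 + Y)²)
L(z, l) = l (L(z, l) = l + 0 = l)
c = ⅓ ≈ 0.33333
R(j, P) = -⅓ (R(j, P) = (⅓)/(-1) = (⅓)*(-1) = -⅓)
R(5, L(Z(1), 5))⁴ = (-⅓)⁴ = 1/81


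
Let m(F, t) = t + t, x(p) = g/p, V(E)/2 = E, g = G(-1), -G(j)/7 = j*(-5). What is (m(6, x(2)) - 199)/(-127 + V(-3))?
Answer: 234/133 ≈ 1.7594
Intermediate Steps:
G(j) = 35*j (G(j) = -7*j*(-5) = -(-35)*j = 35*j)
g = -35 (g = 35*(-1) = -35)
V(E) = 2*E
x(p) = -35/p
m(F, t) = 2*t
(m(6, x(2)) - 199)/(-127 + V(-3)) = (2*(-35/2) - 199)/(-127 + 2*(-3)) = (2*(-35*½) - 199)/(-127 - 6) = (2*(-35/2) - 199)/(-133) = (-35 - 199)*(-1/133) = -234*(-1/133) = 234/133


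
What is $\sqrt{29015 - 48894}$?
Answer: $i \sqrt{19879} \approx 140.99 i$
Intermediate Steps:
$\sqrt{29015 - 48894} = \sqrt{-19879} = i \sqrt{19879}$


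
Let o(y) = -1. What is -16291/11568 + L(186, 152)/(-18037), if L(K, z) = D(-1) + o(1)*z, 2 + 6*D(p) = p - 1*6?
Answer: -292065079/208652016 ≈ -1.3998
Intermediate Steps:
D(p) = -4/3 + p/6 (D(p) = -1/3 + (p - 1*6)/6 = -1/3 + (p - 6)/6 = -1/3 + (-6 + p)/6 = -1/3 + (-1 + p/6) = -4/3 + p/6)
L(K, z) = -3/2 - z (L(K, z) = (-4/3 + (1/6)*(-1)) - z = (-4/3 - 1/6) - z = -3/2 - z)
-16291/11568 + L(186, 152)/(-18037) = -16291/11568 + (-3/2 - 1*152)/(-18037) = -16291*1/11568 + (-3/2 - 152)*(-1/18037) = -16291/11568 - 307/2*(-1/18037) = -16291/11568 + 307/36074 = -292065079/208652016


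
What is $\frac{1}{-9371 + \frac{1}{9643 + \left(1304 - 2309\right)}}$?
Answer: $- \frac{8638}{80946697} \approx -0.00010671$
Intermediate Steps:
$\frac{1}{-9371 + \frac{1}{9643 + \left(1304 - 2309\right)}} = \frac{1}{-9371 + \frac{1}{9643 - 1005}} = \frac{1}{-9371 + \frac{1}{8638}} = \frac{1}{- \frac{80946697}{8638}} = - \frac{8638}{80946697}$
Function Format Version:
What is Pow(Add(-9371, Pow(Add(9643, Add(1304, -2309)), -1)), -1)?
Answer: Rational(-8638, 80946697) ≈ -0.00010671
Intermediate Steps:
Pow(Add(-9371, Pow(Add(9643, Add(1304, -2309)), -1)), -1) = Pow(Add(-9371, Pow(Add(9643, -1005), -1)), -1) = Pow(Add(-9371, Pow(8638, -1)), -1) = Pow(Add(-9371, Rational(1, 8638)), -1) = Pow(Rational(-80946697, 8638), -1) = Rational(-8638, 80946697)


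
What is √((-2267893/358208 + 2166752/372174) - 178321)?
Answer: I*√12380163724317309303187761/8332231512 ≈ 422.28*I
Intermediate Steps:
√((-2267893/358208 + 2166752/372174) - 178321) = √((-2267893*1/358208 + 2166752*(1/372174)) - 178321) = √((-2267893/358208 + 1083376/186087) - 178321) = √(-33951454483/66657852096 - 178321) = √(-11886528795065299/66657852096) = I*√12380163724317309303187761/8332231512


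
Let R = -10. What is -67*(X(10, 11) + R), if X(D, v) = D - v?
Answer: 737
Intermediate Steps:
-67*(X(10, 11) + R) = -67*((10 - 1*11) - 10) = -67*((10 - 11) - 10) = -67*(-1 - 10) = -67*(-11) = 737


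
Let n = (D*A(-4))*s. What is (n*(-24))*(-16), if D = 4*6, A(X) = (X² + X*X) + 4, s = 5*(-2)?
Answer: -3317760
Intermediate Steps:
s = -10
A(X) = 4 + 2*X² (A(X) = (X² + X²) + 4 = 2*X² + 4 = 4 + 2*X²)
D = 24
n = -8640 (n = (24*(4 + 2*(-4)²))*(-10) = (24*(4 + 2*16))*(-10) = (24*(4 + 32))*(-10) = (24*36)*(-10) = 864*(-10) = -8640)
(n*(-24))*(-16) = -8640*(-24)*(-16) = 207360*(-16) = -3317760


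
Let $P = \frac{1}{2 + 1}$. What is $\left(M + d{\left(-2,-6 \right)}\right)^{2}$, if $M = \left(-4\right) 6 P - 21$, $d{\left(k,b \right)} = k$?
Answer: $961$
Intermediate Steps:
$P = \frac{1}{3} \approx 0.33333$
$M = -29$ ($M = \left(-4\right) 6 \cdot \frac{1}{3} - 21 = \left(-24\right) \frac{1}{3} - 21 = -8 - 21 = -29$)
$\left(M + d{\left(-2,-6 \right)}\right)^{2} = \left(-29 - 2\right)^{2} = \left(-31\right)^{2} = 961$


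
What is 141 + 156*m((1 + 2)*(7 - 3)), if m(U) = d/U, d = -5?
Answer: 76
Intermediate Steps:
m(U) = -5/U
141 + 156*m((1 + 2)*(7 - 3)) = 141 + 156*(-5*1/((1 + 2)*(7 - 3))) = 141 + 156*(-5/(3*4)) = 141 + 156*(-5/12) = 141 - 65 = 76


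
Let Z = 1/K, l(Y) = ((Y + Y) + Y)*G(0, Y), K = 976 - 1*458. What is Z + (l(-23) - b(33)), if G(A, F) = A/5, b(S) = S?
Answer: -17093/518 ≈ -32.998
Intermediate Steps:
K = 518 (K = 976 - 458 = 518)
G(A, F) = A/5 (G(A, F) = A*(1/5) = A/5)
l(Y) = 0 (l(Y) = ((Y + Y) + Y)*((1/5)*0) = (2*Y + Y)*0 = (3*Y)*0 = 0)
Z = 1/518 ≈ 0.0019305
Z + (l(-23) - b(33)) = 1/518 + (0 - 1*33) = 1/518 + (0 - 33) = 1/518 - 33 = -17093/518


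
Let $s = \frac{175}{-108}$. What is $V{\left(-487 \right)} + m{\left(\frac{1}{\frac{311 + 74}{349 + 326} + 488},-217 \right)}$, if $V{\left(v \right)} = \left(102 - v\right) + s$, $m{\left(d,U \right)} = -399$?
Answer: $\frac{20345}{108} \approx 188.38$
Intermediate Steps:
$s = - \frac{175}{108}$ ($s = 175 \left(- \frac{1}{108}\right) = - \frac{175}{108} \approx -1.6204$)
$V{\left(v \right)} = \frac{10841}{108} - v$ ($V{\left(v \right)} = \left(102 - v\right) - \frac{175}{108} = \frac{10841}{108} - v$)
$V{\left(-487 \right)} + m{\left(\frac{1}{\frac{311 + 74}{349 + 326} + 488},-217 \right)} = \left(\frac{10841}{108} - -487\right) - 399 = \left(\frac{10841}{108} + 487\right) - 399 = \frac{63437}{108} - 399 = \frac{20345}{108}$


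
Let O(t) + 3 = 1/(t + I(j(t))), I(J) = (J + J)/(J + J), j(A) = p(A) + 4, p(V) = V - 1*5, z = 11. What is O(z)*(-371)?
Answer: 12985/12 ≈ 1082.1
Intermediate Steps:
p(V) = -5 + V (p(V) = V - 5 = -5 + V)
j(A) = -1 + A (j(A) = (-5 + A) + 4 = -1 + A)
I(J) = 1 (I(J) = (2*J)/((2*J)) = (2*J)*(1/(2*J)) = 1)
O(t) = -3 + 1/(1 + t) (O(t) = -3 + 1/(t + 1) = -3 + 1/(1 + t))
O(z)*(-371) = ((-2 - 3*11)/(1 + 11))*(-371) = ((-2 - 33)/12)*(-371) = ((1/12)*(-35))*(-371) = -35/12*(-371) = 12985/12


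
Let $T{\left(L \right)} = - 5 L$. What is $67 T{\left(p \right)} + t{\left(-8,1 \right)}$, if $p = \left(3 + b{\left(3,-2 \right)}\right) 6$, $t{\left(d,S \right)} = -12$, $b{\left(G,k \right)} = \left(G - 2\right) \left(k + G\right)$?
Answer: $-8052$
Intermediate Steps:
$b{\left(G,k \right)} = \left(-2 + G\right) \left(G + k\right)$
$p = 24$ ($p = \left(3 + \left(3^{2} - 6 - -4 + 3 \left(-2\right)\right)\right) 6 = \left(3 + \left(9 - 6 + 4 - 6\right)\right) 6 = \left(3 + 1\right) 6 = 4 \cdot 6 = 24$)
$67 T{\left(p \right)} + t{\left(-8,1 \right)} = 67 \left(\left(-5\right) 24\right) - 12 = 67 \left(-120\right) - 12 = -8040 - 12 = -8052$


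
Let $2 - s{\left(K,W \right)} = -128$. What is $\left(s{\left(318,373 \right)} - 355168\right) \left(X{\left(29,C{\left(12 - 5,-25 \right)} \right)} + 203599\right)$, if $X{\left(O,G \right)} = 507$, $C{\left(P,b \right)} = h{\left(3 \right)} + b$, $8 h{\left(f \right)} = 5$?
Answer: $-72465386028$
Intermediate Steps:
$h{\left(f \right)} = \frac{5}{8}$ ($h{\left(f \right)} = \frac{1}{8} \cdot 5 = \frac{5}{8}$)
$C{\left(P,b \right)} = \frac{5}{8} + b$
$s{\left(K,W \right)} = 130$ ($s{\left(K,W \right)} = 2 - -128 = 2 + 128 = 130$)
$\left(s{\left(318,373 \right)} - 355168\right) \left(X{\left(29,C{\left(12 - 5,-25 \right)} \right)} + 203599\right) = \left(130 - 355168\right) \left(507 + 203599\right) = \left(-355038\right) 204106 = -72465386028$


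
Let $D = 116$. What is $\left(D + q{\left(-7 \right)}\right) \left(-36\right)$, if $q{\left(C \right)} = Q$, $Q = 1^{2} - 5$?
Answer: $-4032$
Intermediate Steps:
$Q = -4$ ($Q = 1 - 5 = -4$)
$q{\left(C \right)} = -4$
$\left(D + q{\left(-7 \right)}\right) \left(-36\right) = \left(116 - 4\right) \left(-36\right) = 112 \left(-36\right) = -4032$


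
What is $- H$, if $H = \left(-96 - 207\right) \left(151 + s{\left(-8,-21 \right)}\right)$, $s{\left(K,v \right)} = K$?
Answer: $43329$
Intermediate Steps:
$H = -43329$ ($H = \left(-96 - 207\right) \left(151 - 8\right) = \left(-303\right) 143 = -43329$)
$- H = \left(-1\right) \left(-43329\right) = 43329$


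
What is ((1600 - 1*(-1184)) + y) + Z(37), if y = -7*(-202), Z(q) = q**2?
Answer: 5567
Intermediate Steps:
y = 1414
((1600 - 1*(-1184)) + y) + Z(37) = ((1600 - 1*(-1184)) + 1414) + 37**2 = ((1600 + 1184) + 1414) + 1369 = (2784 + 1414) + 1369 = 4198 + 1369 = 5567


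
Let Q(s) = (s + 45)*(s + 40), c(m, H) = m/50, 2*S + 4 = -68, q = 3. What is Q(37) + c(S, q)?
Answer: 157832/25 ≈ 6313.3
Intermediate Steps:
S = -36 (S = -2 + (½)*(-68) = -2 - 34 = -36)
c(m, H) = m/50 (c(m, H) = m*(1/50) = m/50)
Q(s) = (40 + s)*(45 + s) (Q(s) = (45 + s)*(40 + s) = (40 + s)*(45 + s))
Q(37) + c(S, q) = (1800 + 37² + 85*37) + (1/50)*(-36) = (1800 + 1369 + 3145) - 18/25 = 6314 - 18/25 = 157832/25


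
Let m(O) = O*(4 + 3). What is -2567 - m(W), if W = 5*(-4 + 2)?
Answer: -2497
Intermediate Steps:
W = -10 (W = 5*(-2) = -10)
m(O) = 7*O (m(O) = O*7 = 7*O)
-2567 - m(W) = -2567 - 7*(-10) = -2567 - 1*(-70) = -2567 + 70 = -2497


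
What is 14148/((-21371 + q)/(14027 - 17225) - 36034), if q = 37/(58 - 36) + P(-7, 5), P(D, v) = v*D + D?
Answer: -24277968/61822855 ≈ -0.39270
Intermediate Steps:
P(D, v) = D + D*v (P(D, v) = D*v + D = D + D*v)
q = -887/22 (q = 37/(58 - 36) - 7*(1 + 5) = 37/22 - 7*6 = (1/22)*37 - 42 = 37/22 - 42 = -887/22 ≈ -40.318)
14148/((-21371 + q)/(14027 - 17225) - 36034) = 14148/((-21371 - 887/22)/(14027 - 17225) - 36034) = 14148/(-471049/22/(-3198) - 36034) = 14148/(-471049/22*(-1/3198) - 36034) = 14148/(11489/1716 - 36034) = 14148/(-61822855/1716) = 14148*(-1716/61822855) = -24277968/61822855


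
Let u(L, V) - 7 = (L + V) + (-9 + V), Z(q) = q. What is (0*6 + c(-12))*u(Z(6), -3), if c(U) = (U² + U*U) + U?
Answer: -552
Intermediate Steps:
c(U) = U + 2*U² (c(U) = (U² + U²) + U = 2*U² + U = U + 2*U²)
u(L, V) = -2 + L + 2*V (u(L, V) = 7 + ((L + V) + (-9 + V)) = 7 + (-9 + L + 2*V) = -2 + L + 2*V)
(0*6 + c(-12))*u(Z(6), -3) = (0*6 - 12*(1 + 2*(-12)))*(-2 + 6 + 2*(-3)) = (0 - 12*(1 - 24))*(-2 + 6 - 6) = (0 - 12*(-23))*(-2) = (0 + 276)*(-2) = 276*(-2) = -552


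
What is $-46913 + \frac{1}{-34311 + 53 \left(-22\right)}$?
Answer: $- \frac{1664332502}{35477} \approx -46913.0$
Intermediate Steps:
$-46913 + \frac{1}{-34311 + 53 \left(-22\right)} = -46913 + \frac{1}{-34311 - 1166} = -46913 + \frac{1}{-35477} = -46913 - \frac{1}{35477} = - \frac{1664332502}{35477}$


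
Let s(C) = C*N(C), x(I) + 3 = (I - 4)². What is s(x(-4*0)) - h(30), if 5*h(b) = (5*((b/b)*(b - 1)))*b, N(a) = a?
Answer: -701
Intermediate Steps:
x(I) = -3 + (-4 + I)² (x(I) = -3 + (I - 4)² = -3 + (-4 + I)²)
s(C) = C² (s(C) = C*C = C²)
h(b) = b*(-5 + 5*b)/5 (h(b) = ((5*((b/b)*(b - 1)))*b)/5 = ((5*(1*(-1 + b)))*b)/5 = ((5*(-1 + b))*b)/5 = ((-5 + 5*b)*b)/5 = (b*(-5 + 5*b))/5 = b*(-5 + 5*b)/5)
s(x(-4*0)) - h(30) = (-3 + (-4 - 4*0)²)² - 30*(-1 + 30) = (-3 + (-4 + 0)²)² - 30*29 = (-3 + (-4)²)² - 1*870 = (-3 + 16)² - 870 = 13² - 870 = 169 - 870 = -701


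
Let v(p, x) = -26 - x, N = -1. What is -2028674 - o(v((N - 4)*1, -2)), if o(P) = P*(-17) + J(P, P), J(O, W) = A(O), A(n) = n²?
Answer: -2029658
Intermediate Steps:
J(O, W) = O²
o(P) = P² - 17*P (o(P) = P*(-17) + P² = -17*P + P² = P² - 17*P)
-2028674 - o(v((N - 4)*1, -2)) = -2028674 - (-26 - 1*(-2))*(-17 + (-26 - 1*(-2))) = -2028674 - (-26 + 2)*(-17 + (-26 + 2)) = -2028674 - (-24)*(-17 - 24) = -2028674 - (-24)*(-41) = -2028674 - 1*984 = -2028674 - 984 = -2029658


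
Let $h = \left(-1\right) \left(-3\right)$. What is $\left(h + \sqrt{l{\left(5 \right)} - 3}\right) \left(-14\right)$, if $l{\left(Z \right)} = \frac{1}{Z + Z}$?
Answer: $-42 - \frac{7 i \sqrt{290}}{5} \approx -42.0 - 23.841 i$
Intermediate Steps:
$l{\left(Z \right)} = \frac{1}{2 Z}$
$h = 3$
$\left(h + \sqrt{l{\left(5 \right)} - 3}\right) \left(-14\right) = \left(3 + \sqrt{\frac{1}{2 \cdot 5} - 3}\right) \left(-14\right) = \left(3 + \sqrt{\frac{1}{2} \cdot \frac{1}{5} - 3}\right) \left(-14\right) = \left(3 + \sqrt{\frac{1}{10} - 3}\right) \left(-14\right) = \left(3 + \sqrt{- \frac{29}{10}}\right) \left(-14\right) = \left(3 + \frac{i \sqrt{290}}{10}\right) \left(-14\right) = -42 - \frac{7 i \sqrt{290}}{5}$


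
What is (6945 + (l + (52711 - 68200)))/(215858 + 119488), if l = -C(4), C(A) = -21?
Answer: -2841/111782 ≈ -0.025416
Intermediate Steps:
l = 21 (l = -1*(-21) = 21)
(6945 + (l + (52711 - 68200)))/(215858 + 119488) = (6945 + (21 + (52711 - 68200)))/(215858 + 119488) = (6945 + (21 - 15489))/335346 = (6945 - 15468)*(1/335346) = -8523*1/335346 = -2841/111782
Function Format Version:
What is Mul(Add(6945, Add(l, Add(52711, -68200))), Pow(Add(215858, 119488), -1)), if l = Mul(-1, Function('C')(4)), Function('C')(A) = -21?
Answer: Rational(-2841, 111782) ≈ -0.025416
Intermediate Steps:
l = 21 (l = Mul(-1, -21) = 21)
Mul(Add(6945, Add(l, Add(52711, -68200))), Pow(Add(215858, 119488), -1)) = Mul(Add(6945, Add(21, Add(52711, -68200))), Pow(Add(215858, 119488), -1)) = Mul(Add(6945, Add(21, -15489)), Pow(335346, -1)) = Mul(Add(6945, -15468), Rational(1, 335346)) = Mul(-8523, Rational(1, 335346)) = Rational(-2841, 111782)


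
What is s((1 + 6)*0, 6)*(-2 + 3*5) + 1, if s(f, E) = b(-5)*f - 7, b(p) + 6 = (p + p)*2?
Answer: -90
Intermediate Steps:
b(p) = -6 + 4*p (b(p) = -6 + (p + p)*2 = -6 + (2*p)*2 = -6 + 4*p)
s(f, E) = -7 - 26*f (s(f, E) = (-6 + 4*(-5))*f - 7 = (-6 - 20)*f - 7 = -26*f - 7 = -7 - 26*f)
s((1 + 6)*0, 6)*(-2 + 3*5) + 1 = (-7 - 26*(1 + 6)*0)*(-2 + 3*5) + 1 = (-7 - 182*0)*(-2 + 15) + 1 = (-7 - 26*0)*13 + 1 = (-7 + 0)*13 + 1 = -7*13 + 1 = -91 + 1 = -90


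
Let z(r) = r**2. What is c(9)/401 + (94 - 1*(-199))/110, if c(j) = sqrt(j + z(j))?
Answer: 293/110 + 3*sqrt(10)/401 ≈ 2.6873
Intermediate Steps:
c(j) = sqrt(j + j**2)
c(9)/401 + (94 - 1*(-199))/110 = sqrt(9*(1 + 9))/401 + (94 - 1*(-199))/110 = sqrt(9*10)*(1/401) + (94 + 199)*(1/110) = sqrt(90)*(1/401) + 293*(1/110) = (3*sqrt(10))*(1/401) + 293/110 = 3*sqrt(10)/401 + 293/110 = 293/110 + 3*sqrt(10)/401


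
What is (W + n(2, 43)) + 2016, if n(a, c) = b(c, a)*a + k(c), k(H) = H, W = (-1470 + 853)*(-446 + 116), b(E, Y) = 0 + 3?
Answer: 205675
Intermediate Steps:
b(E, Y) = 3
W = 203610 (W = -617*(-330) = 203610)
n(a, c) = c + 3*a (n(a, c) = 3*a + c = c + 3*a)
(W + n(2, 43)) + 2016 = (203610 + (43 + 3*2)) + 2016 = (203610 + (43 + 6)) + 2016 = (203610 + 49) + 2016 = 203659 + 2016 = 205675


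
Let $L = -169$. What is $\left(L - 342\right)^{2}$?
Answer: $261121$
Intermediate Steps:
$\left(L - 342\right)^{2} = \left(-169 - 342\right)^{2} = \left(-511\right)^{2} = 261121$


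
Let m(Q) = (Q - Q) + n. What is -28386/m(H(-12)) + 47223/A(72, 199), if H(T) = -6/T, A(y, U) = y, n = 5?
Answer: -200853/40 ≈ -5021.3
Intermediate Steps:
m(Q) = 5 (m(Q) = (Q - Q) + 5 = 0 + 5 = 5)
-28386/m(H(-12)) + 47223/A(72, 199) = -28386/5 + 47223/72 = -28386*⅕ + 47223*(1/72) = -28386/5 + 5247/8 = -200853/40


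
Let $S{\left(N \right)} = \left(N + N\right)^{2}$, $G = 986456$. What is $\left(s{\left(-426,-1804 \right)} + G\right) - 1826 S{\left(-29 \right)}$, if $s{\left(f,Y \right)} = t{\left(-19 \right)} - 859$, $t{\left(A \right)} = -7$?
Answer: $-5157074$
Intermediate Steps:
$S{\left(N \right)} = 4 N^{2}$ ($S{\left(N \right)} = \left(2 N\right)^{2} = 4 N^{2}$)
$s{\left(f,Y \right)} = -866$ ($s{\left(f,Y \right)} = -7 - 859 = -866$)
$\left(s{\left(-426,-1804 \right)} + G\right) - 1826 S{\left(-29 \right)} = \left(-866 + 986456\right) - 1826 \cdot 4 \left(-29\right)^{2} = 985590 - 1826 \cdot 4 \cdot 841 = 985590 - 6142664 = -5157074$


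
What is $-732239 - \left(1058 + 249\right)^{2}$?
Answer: $-2440488$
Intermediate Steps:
$-732239 - \left(1058 + 249\right)^{2} = -732239 - 1307^{2} = -732239 - 1708249 = -2440488$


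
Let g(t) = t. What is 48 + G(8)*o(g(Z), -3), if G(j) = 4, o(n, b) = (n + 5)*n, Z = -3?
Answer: 24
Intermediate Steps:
o(n, b) = n*(5 + n) (o(n, b) = (5 + n)*n = n*(5 + n))
48 + G(8)*o(g(Z), -3) = 48 + 4*(-3*(5 - 3)) = 48 + 4*(-3*2) = 48 + 4*(-6) = 48 - 24 = 24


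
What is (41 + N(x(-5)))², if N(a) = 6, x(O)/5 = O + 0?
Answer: 2209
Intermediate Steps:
x(O) = 5*O (x(O) = 5*(O + 0) = 5*O)
(41 + N(x(-5)))² = (41 + 6)² = 47² = 2209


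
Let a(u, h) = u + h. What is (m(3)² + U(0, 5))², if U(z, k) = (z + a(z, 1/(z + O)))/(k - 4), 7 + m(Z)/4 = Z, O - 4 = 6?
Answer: 6558721/100 ≈ 65587.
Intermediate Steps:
O = 10 (O = 4 + 6 = 10)
m(Z) = -28 + 4*Z
a(u, h) = h + u
U(z, k) = (1/(10 + z) + 2*z)/(-4 + k) (U(z, k) = (z + (1/(z + 10) + z))/(k - 4) = (z + (1/(10 + z) + z))/(-4 + k) = (z + (z + 1/(10 + z)))/(-4 + k) = (1/(10 + z) + 2*z)/(-4 + k))
(m(3)² + U(0, 5))² = ((-28 + 4*3)² + (1 + 2*0*(10 + 0))/((-4 + 5)*(10 + 0)))² = ((-28 + 12)² + (1 + 2*0*10)/(1*10))² = ((-16)² + 1*(⅒)*(1 + 0))² = (256 + 1*(⅒)*1)² = (256 + ⅒)² = (2561/10)² = 6558721/100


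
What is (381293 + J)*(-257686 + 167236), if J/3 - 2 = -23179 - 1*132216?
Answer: 7677938700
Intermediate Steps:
J = -466179 (J = 6 + 3*(-23179 - 1*132216) = 6 + 3*(-23179 - 132216) = 6 + 3*(-155395) = 6 - 466185 = -466179)
(381293 + J)*(-257686 + 167236) = (381293 - 466179)*(-257686 + 167236) = -84886*(-90450) = 7677938700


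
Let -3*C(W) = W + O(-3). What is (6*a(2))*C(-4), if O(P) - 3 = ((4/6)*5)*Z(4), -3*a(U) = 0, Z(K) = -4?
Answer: 0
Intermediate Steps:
a(U) = 0 (a(U) = -1/3*0 = 0)
O(P) = -31/3 (O(P) = 3 + ((4/6)*5)*(-4) = 3 + ((4*(1/6))*5)*(-4) = 3 + ((2/3)*5)*(-4) = 3 + (10/3)*(-4) = 3 - 40/3 = -31/3)
C(W) = 31/9 - W/3 (C(W) = -(W - 31/3)/3 = -(-31/3 + W)/3 = 31/9 - W/3)
(6*a(2))*C(-4) = (6*0)*(31/9 - 1/3*(-4)) = 0*(31/9 + 4/3) = 0*(43/9) = 0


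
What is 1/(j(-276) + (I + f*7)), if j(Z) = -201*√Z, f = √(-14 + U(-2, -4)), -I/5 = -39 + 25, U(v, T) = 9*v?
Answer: 1/(2*(35 - 201*I*√69 + 14*I*√2)) ≈ 6.4263e-6 + 0.00030292*I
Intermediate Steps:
I = 70 (I = -5*(-39 + 25) = -5*(-14) = 70)
f = 4*I*√2 (f = √(-14 + 9*(-2)) = √(-14 - 18) = √(-32) = 4*I*√2 ≈ 5.6569*I)
1/(j(-276) + (I + f*7)) = 1/(-402*I*√69 + (70 + (4*I*√2)*7)) = 1/(-402*I*√69 + (70 + 28*I*√2)) = 1/(70 - 402*I*√69 + 28*I*√2)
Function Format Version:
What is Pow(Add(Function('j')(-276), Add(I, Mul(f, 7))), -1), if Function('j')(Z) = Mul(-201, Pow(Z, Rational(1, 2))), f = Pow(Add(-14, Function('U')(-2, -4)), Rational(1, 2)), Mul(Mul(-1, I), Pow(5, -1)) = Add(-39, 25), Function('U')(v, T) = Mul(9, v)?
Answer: Mul(Rational(1, 2), Pow(Add(35, Mul(-201, I, Pow(69, Rational(1, 2))), Mul(14, I, Pow(2, Rational(1, 2)))), -1)) ≈ Add(6.4263e-6, Mul(0.00030292, I))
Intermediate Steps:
I = 70 (I = Mul(-5, Add(-39, 25)) = Mul(-5, -14) = 70)
f = Mul(4, I, Pow(2, Rational(1, 2))) (f = Pow(Add(-14, Mul(9, -2)), Rational(1, 2)) = Pow(Add(-14, -18), Rational(1, 2)) = Pow(-32, Rational(1, 2)) = Mul(4, I, Pow(2, Rational(1, 2))) ≈ Mul(5.6569, I))
Pow(Add(Function('j')(-276), Add(I, Mul(f, 7))), -1) = Pow(Add(Mul(-201, Pow(-276, Rational(1, 2))), Add(70, Mul(Mul(4, I, Pow(2, Rational(1, 2))), 7))), -1) = Pow(Add(Mul(-201, Mul(2, I, Pow(69, Rational(1, 2)))), Add(70, Mul(28, I, Pow(2, Rational(1, 2))))), -1) = Pow(Add(Mul(-402, I, Pow(69, Rational(1, 2))), Add(70, Mul(28, I, Pow(2, Rational(1, 2))))), -1) = Pow(Add(70, Mul(-402, I, Pow(69, Rational(1, 2))), Mul(28, I, Pow(2, Rational(1, 2)))), -1)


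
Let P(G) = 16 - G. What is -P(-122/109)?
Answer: -1866/109 ≈ -17.119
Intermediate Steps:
-P(-122/109) = -(16 - (-122)/109) = -(16 - 1*(-122/109)) = -(16 + 122/109) = -1*1866/109 = -1866/109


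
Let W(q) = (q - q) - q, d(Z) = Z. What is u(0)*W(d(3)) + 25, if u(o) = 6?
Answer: 7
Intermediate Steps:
W(q) = -q (W(q) = 0 - q = -q)
u(0)*W(d(3)) + 25 = 6*(-1*3) + 25 = 6*(-3) + 25 = -18 + 25 = 7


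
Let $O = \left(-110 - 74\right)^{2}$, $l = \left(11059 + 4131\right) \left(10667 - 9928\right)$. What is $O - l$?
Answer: $-11191554$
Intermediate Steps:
$l = 11225410$ ($l = 15190 \cdot 739 = 11225410$)
$O = 33856$ ($O = \left(-184\right)^{2} = 33856$)
$O - l = 33856 - 11225410 = -11191554$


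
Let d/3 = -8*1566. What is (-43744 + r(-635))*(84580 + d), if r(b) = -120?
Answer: -2061432544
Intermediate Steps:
d = -37584 (d = 3*(-8*1566) = 3*(-12528) = -37584)
(-43744 + r(-635))*(84580 + d) = (-43744 - 120)*(84580 - 37584) = -43864*46996 = -2061432544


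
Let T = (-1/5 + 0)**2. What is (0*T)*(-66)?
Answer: 0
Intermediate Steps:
T = 1/25 (T = (-1*1/5 + 0)**2 = (-1/5 + 0)**2 = (-1/5)**2 = 1/25 ≈ 0.040000)
(0*T)*(-66) = (0*(1/25))*(-66) = 0*(-66) = 0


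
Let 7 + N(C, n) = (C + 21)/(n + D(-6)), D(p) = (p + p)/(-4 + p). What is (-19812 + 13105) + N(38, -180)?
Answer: -6002611/894 ≈ -6714.3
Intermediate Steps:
D(p) = 2*p/(-4 + p) (D(p) = (2*p)/(-4 + p) = 2*p/(-4 + p))
N(C, n) = -7 + (21 + C)/(6/5 + n) (N(C, n) = -7 + (C + 21)/(n + 2*(-6)/(-4 - 6)) = -7 + (21 + C)/(n + 2*(-6)/(-10)) = -7 + (21 + C)/(n + 2*(-6)*(-⅒)) = -7 + (21 + C)/(n + 6/5) = -7 + (21 + C)/(6/5 + n))
(-19812 + 13105) + N(38, -180) = (-19812 + 13105) + (63 - 35*(-180) + 5*38)/(6 + 5*(-180)) = -6707 + (63 + 6300 + 190)/(6 - 900) = -6707 + 6553/(-894) = -6707 - 1/894*6553 = -6707 - 6553/894 = -6002611/894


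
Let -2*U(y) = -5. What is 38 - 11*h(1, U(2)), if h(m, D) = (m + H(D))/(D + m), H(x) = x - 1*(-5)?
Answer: 79/7 ≈ 11.286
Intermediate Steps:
U(y) = 5/2 (U(y) = -1/2*(-5) = 5/2)
H(x) = 5 + x (H(x) = x + 5 = 5 + x)
h(m, D) = (5 + D + m)/(D + m) (h(m, D) = (m + (5 + D))/(D + m) = (5 + D + m)/(D + m))
38 - 11*h(1, U(2)) = 38 - 11*(5 + 5/2 + 1)/(5/2 + 1) = 38 - 11*17/(7/2*2) = 38 - 22*17/(7*2) = 38 - 11*17/7 = 38 - 187/7 = 79/7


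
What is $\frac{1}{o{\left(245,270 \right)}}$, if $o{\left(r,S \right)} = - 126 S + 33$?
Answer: $- \frac{1}{33987} \approx -2.9423 \cdot 10^{-5}$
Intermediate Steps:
$o{\left(r,S \right)} = 33 - 126 S$
$\frac{1}{o{\left(245,270 \right)}} = \frac{1}{33 - 34020} = \frac{1}{-33987} = - \frac{1}{33987}$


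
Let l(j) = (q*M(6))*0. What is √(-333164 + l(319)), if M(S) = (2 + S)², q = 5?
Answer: 2*I*√83291 ≈ 577.2*I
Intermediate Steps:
l(j) = 0 (l(j) = (5*(2 + 6)²)*0 = (5*8²)*0 = (5*64)*0 = 320*0 = 0)
√(-333164 + l(319)) = √(-333164 + 0) = √(-333164) = 2*I*√83291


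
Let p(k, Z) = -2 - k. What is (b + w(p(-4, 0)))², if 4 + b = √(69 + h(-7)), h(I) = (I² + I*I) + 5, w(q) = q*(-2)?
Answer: 236 - 32*√43 ≈ 26.162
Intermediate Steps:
w(q) = -2*q
h(I) = 5 + 2*I² (h(I) = (I² + I²) + 5 = 2*I² + 5 = 5 + 2*I²)
b = -4 + 2*√43 (b = -4 + √(69 + (5 + 2*(-7)²)) = -4 + √(69 + (5 + 2*49)) = -4 + √(69 + (5 + 98)) = -4 + √(69 + 103) = -4 + √172 = -4 + 2*√43 ≈ 9.1149)
(b + w(p(-4, 0)))² = ((-4 + 2*√43) - 2*(-2 - 1*(-4)))² = ((-4 + 2*√43) - 2*(-2 + 4))² = ((-4 + 2*√43) - 2*2)² = ((-4 + 2*√43) - 4)² = (-8 + 2*√43)²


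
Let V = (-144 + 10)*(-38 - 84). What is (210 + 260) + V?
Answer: 16818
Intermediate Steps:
V = 16348 (V = -134*(-122) = 16348)
(210 + 260) + V = (210 + 260) + 16348 = 470 + 16348 = 16818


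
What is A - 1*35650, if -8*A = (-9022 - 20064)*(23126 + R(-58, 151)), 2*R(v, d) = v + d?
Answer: 673710135/8 ≈ 8.4214e+7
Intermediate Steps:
R(v, d) = d/2 + v/2 (R(v, d) = (v + d)/2 = (d + v)/2 = d/2 + v/2)
A = 673995335/8 (A = -(-9022 - 20064)*(23126 + ((½)*151 + (½)*(-58)))/8 = -(-14543)*(23126 + (151/2 - 29))/4 = -(-14543)*(23126 + 93/2)/4 = -(-14543)*46345/(4*2) = -⅛*(-673995335) = 673995335/8 ≈ 8.4249e+7)
A - 1*35650 = 673995335/8 - 1*35650 = 673995335/8 - 35650 = 673710135/8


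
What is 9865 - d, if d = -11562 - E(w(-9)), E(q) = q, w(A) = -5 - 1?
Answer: 21421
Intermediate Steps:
w(A) = -6
d = -11556 (d = -11562 - 1*(-6) = -11562 + 6 = -11556)
9865 - d = 9865 - 1*(-11556) = 9865 + 11556 = 21421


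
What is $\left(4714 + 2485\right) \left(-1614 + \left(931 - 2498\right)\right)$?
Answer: $-22900019$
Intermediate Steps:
$\left(4714 + 2485\right) \left(-1614 + \left(931 - 2498\right)\right) = 7199 \left(-1614 + \left(931 - 2498\right)\right) = 7199 \left(-1614 - 1567\right) = 7199 \left(-3181\right) = -22900019$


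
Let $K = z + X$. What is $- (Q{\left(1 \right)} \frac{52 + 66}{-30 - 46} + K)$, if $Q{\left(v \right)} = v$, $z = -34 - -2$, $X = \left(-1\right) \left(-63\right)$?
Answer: $- \frac{1119}{38} \approx -29.447$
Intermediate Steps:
$X = 63$
$z = -32$ ($z = -34 + 2 = -32$)
$K = 31$ ($K = -32 + 63 = 31$)
$- (Q{\left(1 \right)} \frac{52 + 66}{-30 - 46} + K) = - (1 \frac{52 + 66}{-30 - 46} + 31) = - (1 \frac{118}{-76} + 31) = - (1 \cdot 118 \left(- \frac{1}{76}\right) + 31) = - (1 \left(- \frac{59}{38}\right) + 31) = - (- \frac{59}{38} + 31) = \left(-1\right) \frac{1119}{38} = - \frac{1119}{38}$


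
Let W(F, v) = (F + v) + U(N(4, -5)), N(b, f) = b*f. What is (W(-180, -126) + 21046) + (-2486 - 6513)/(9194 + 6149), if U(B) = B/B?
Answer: 318220164/15343 ≈ 20740.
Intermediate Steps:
U(B) = 1
W(F, v) = 1 + F + v (W(F, v) = (F + v) + 1 = 1 + F + v)
(W(-180, -126) + 21046) + (-2486 - 6513)/(9194 + 6149) = ((1 - 180 - 126) + 21046) + (-2486 - 6513)/(9194 + 6149) = (-305 + 21046) - 8999/15343 = 20741 - 8999*1/15343 = 20741 - 8999/15343 = 318220164/15343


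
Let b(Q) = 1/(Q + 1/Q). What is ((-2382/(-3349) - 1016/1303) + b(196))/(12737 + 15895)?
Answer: -1770860839/799987950877228 ≈ -2.2136e-6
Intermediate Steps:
((-2382/(-3349) - 1016/1303) + b(196))/(12737 + 15895) = ((-2382/(-3349) - 1016/1303) + 196/(1 + 196**2))/(12737 + 15895) = ((-2382*(-1/3349) - 1016*1/1303) + 196/(1 + 38416))/28632 = ((2382/3349 - 1016/1303) + 196/38417)*(1/28632) = (-298838/4363747 + 196*(1/38417))*(1/28632) = (-298838/4363747 + 196/38417)*(1/28632) = -10625165034/167642068499*1/28632 = -1770860839/799987950877228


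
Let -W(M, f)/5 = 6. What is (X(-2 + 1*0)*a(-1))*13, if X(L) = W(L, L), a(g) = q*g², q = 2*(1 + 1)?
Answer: -1560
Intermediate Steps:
q = 4 (q = 2*2 = 4)
W(M, f) = -30 (W(M, f) = -5*6 = -30)
a(g) = 4*g²
X(L) = -30
(X(-2 + 1*0)*a(-1))*13 = -120*(-1)²*13 = -120*13 = -1560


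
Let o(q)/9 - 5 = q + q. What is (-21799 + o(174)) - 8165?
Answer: -26787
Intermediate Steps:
o(q) = 45 + 18*q (o(q) = 45 + 9*(q + q) = 45 + 9*(2*q) = 45 + 18*q)
(-21799 + o(174)) - 8165 = (-21799 + (45 + 18*174)) - 8165 = (-21799 + (45 + 3132)) - 8165 = (-21799 + 3177) - 8165 = -18622 - 8165 = -26787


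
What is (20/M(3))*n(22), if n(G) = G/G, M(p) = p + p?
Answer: 10/3 ≈ 3.3333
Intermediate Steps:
M(p) = 2*p
n(G) = 1
(20/M(3))*n(22) = (20/((2*3)))*1 = (20/6)*1 = (20*(⅙))*1 = (10/3)*1 = 10/3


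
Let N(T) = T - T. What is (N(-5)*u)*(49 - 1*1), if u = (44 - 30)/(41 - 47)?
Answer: 0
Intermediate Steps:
N(T) = 0
u = -7/3 (u = 14/(-6) = 14*(-1/6) = -7/3 ≈ -2.3333)
(N(-5)*u)*(49 - 1*1) = (0*(-7/3))*(49 - 1*1) = 0*(49 - 1) = 0*48 = 0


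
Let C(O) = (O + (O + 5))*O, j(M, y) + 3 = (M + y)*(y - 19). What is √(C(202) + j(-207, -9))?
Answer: √88663 ≈ 297.76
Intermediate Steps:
j(M, y) = -3 + (-19 + y)*(M + y) (j(M, y) = -3 + (M + y)*(y - 19) = -3 + (M + y)*(-19 + y) = -3 + (-19 + y)*(M + y))
C(O) = O*(5 + 2*O) (C(O) = (O + (5 + O))*O = (5 + 2*O)*O = O*(5 + 2*O))
√(C(202) + j(-207, -9)) = √(202*(5 + 2*202) + (-3 + (-9)² - 19*(-207) - 19*(-9) - 207*(-9))) = √(202*(5 + 404) + (-3 + 81 + 3933 + 171 + 1863)) = √(202*409 + 6045) = √(82618 + 6045) = √88663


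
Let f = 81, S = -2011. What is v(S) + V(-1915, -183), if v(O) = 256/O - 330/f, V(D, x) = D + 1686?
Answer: -12662135/54297 ≈ -233.20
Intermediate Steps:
V(D, x) = 1686 + D
v(O) = -110/27 + 256/O (v(O) = 256/O - 330/81 = 256/O - 330*1/81 = 256/O - 110/27 = -110/27 + 256/O)
v(S) + V(-1915, -183) = (-110/27 + 256/(-2011)) + (1686 - 1915) = (-110/27 + 256*(-1/2011)) - 229 = (-110/27 - 256/2011) - 229 = -228122/54297 - 229 = -12662135/54297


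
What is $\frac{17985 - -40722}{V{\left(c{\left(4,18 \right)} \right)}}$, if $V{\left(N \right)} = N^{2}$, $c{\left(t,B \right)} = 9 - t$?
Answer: $\frac{58707}{25} \approx 2348.3$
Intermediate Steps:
$\frac{17985 - -40722}{V{\left(c{\left(4,18 \right)} \right)}} = \frac{17985 - -40722}{\left(9 - 4\right)^{2}} = \frac{17985 + 40722}{\left(9 - 4\right)^{2}} = \frac{58707}{5^{2}} = \frac{58707}{25}$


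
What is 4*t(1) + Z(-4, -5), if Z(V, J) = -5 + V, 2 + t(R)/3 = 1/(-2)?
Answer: -39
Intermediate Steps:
t(R) = -15/2 (t(R) = -6 + 3/(-2) = -6 + 3*(-1/2) = -6 - 3/2 = -15/2)
4*t(1) + Z(-4, -5) = 4*(-15/2) + (-5 - 4) = -30 - 9 = -39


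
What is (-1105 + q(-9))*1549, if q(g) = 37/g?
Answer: -15462118/9 ≈ -1.7180e+6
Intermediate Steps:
(-1105 + q(-9))*1549 = (-1105 + 37/(-9))*1549 = (-1105 + 37*(-⅑))*1549 = (-1105 - 37/9)*1549 = -9982/9*1549 = -15462118/9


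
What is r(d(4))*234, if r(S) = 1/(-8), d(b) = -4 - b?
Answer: -117/4 ≈ -29.250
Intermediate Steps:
r(S) = -⅛
r(d(4))*234 = -⅛*234 = -117/4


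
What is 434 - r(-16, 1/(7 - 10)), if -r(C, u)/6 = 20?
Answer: 554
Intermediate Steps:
r(C, u) = -120 (r(C, u) = -6*20 = -120)
434 - r(-16, 1/(7 - 10)) = 434 - 1*(-120) = 434 + 120 = 554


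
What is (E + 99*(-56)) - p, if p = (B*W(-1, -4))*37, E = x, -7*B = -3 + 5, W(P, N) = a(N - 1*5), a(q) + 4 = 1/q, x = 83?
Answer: -346781/63 ≈ -5504.5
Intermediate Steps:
a(q) = -4 + 1/q
W(P, N) = -4 + 1/(-5 + N) (W(P, N) = -4 + 1/(N - 1*5) = -4 + 1/(N - 5) = -4 + 1/(-5 + N))
B = -2/7 (B = -(-3 + 5)/7 = -⅐*2 = -2/7 ≈ -0.28571)
E = 83
p = 2738/63 (p = -2*(21 - 4*(-4))/(7*(-5 - 4))*37 = -2*(21 + 16)/(7*(-9))*37 = -(-2)*37/63*37 = -2/7*(-37/9)*37 = (74/63)*37 = 2738/63 ≈ 43.460)
(E + 99*(-56)) - p = (83 + 99*(-56)) - 1*2738/63 = (83 - 5544) - 2738/63 = -5461 - 2738/63 = -346781/63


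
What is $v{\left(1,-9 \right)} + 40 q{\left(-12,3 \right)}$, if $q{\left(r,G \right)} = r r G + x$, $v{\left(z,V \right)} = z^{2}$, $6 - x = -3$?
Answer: $17641$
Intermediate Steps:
$x = 9$ ($x = 6 - -3 = 6 + 3 = 9$)
$q{\left(r,G \right)} = 9 + G r^{2}$ ($q{\left(r,G \right)} = r r G + 9 = r^{2} G + 9 = G r^{2} + 9 = 9 + G r^{2}$)
$v{\left(1,-9 \right)} + 40 q{\left(-12,3 \right)} = 1^{2} + 40 \left(9 + 3 \left(-12\right)^{2}\right) = 1 + 40 \left(9 + 3 \cdot 144\right) = 1 + 40 \left(9 + 432\right) = 1 + 40 \cdot 441 = 1 + 17640 = 17641$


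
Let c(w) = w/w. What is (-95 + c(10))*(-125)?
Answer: 11750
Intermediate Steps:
c(w) = 1
(-95 + c(10))*(-125) = (-95 + 1)*(-125) = -94*(-125) = 11750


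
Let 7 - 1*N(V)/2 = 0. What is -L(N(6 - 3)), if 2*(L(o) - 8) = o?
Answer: -15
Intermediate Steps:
N(V) = 14 (N(V) = 14 - 2*0 = 14 + 0 = 14)
L(o) = 8 + o/2
-L(N(6 - 3)) = -(8 + (½)*14) = -(8 + 7) = -1*15 = -15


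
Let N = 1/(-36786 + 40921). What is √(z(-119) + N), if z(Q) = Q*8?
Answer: 9*I*√200956865/4135 ≈ 30.854*I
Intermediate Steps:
N = 1/4135 ≈ 0.00024184
z(Q) = 8*Q
√(z(-119) + N) = √(8*(-119) + 1/4135) = √(-952 + 1/4135) = √(-3936519/4135) = 9*I*√200956865/4135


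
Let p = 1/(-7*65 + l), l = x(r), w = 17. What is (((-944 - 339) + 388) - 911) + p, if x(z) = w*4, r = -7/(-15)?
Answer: -698923/387 ≈ -1806.0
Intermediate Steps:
r = 7/15 (r = -7*(-1/15) = 7/15 ≈ 0.46667)
x(z) = 68 (x(z) = 17*4 = 68)
l = 68
p = -1/387 (p = 1/(-7*65 + 68) = 1/(-455 + 68) = 1/(-387) = -1/387 ≈ -0.0025840)
(((-944 - 339) + 388) - 911) + p = (((-944 - 339) + 388) - 911) - 1/387 = ((-1283 + 388) - 911) - 1/387 = (-895 - 911) - 1/387 = -1806 - 1/387 = -698923/387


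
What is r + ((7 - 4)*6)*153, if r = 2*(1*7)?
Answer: 2768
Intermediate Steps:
r = 14 (r = 2*7 = 14)
r + ((7 - 4)*6)*153 = 14 + ((7 - 4)*6)*153 = 14 + (3*6)*153 = 14 + 18*153 = 14 + 2754 = 2768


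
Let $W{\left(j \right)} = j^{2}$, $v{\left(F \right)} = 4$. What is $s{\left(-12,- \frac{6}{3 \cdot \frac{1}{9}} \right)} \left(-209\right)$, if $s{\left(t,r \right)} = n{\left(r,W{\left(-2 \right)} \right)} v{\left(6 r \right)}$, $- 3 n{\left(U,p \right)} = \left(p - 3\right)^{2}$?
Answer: $\frac{836}{3} \approx 278.67$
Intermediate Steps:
$n{\left(U,p \right)} = - \frac{\left(-3 + p\right)^{2}}{3}$ ($n{\left(U,p \right)} = - \frac{\left(p - 3\right)^{2}}{3} = - \frac{\left(-3 + p\right)^{2}}{3}$)
$s{\left(t,r \right)} = - \frac{4}{3}$ ($s{\left(t,r \right)} = - \frac{\left(-3 + \left(-2\right)^{2}\right)^{2}}{3} \cdot 4 = - \frac{\left(-3 + 4\right)^{2}}{3} \cdot 4 = - \frac{1^{2}}{3} \cdot 4 = \left(- \frac{1}{3}\right) 1 \cdot 4 = \left(- \frac{1}{3}\right) 4 = - \frac{4}{3}$)
$s{\left(-12,- \frac{6}{3 \cdot \frac{1}{9}} \right)} \left(-209\right) = \left(- \frac{4}{3}\right) \left(-209\right) = \frac{836}{3}$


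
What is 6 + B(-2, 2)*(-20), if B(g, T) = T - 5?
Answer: 66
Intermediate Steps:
B(g, T) = -5 + T
6 + B(-2, 2)*(-20) = 6 + (-5 + 2)*(-20) = 6 - 3*(-20) = 6 + 60 = 66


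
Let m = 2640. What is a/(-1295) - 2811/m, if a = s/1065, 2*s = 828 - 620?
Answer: -258475699/242734800 ≈ -1.0648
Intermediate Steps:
s = 104 (s = (828 - 620)/2 = (½)*208 = 104)
a = 104/1065 ≈ 0.097653
a/(-1295) - 2811/m = (104/1065)/(-1295) - 2811/2640 = (104/1065)*(-1/1295) - 2811*1/2640 = -104/1379175 - 937/880 = -258475699/242734800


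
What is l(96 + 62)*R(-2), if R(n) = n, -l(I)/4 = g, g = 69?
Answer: 552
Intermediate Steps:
l(I) = -276 (l(I) = -4*69 = -276)
l(96 + 62)*R(-2) = -276*(-2) = 552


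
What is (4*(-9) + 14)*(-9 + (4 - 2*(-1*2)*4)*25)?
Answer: -10802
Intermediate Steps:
(4*(-9) + 14)*(-9 + (4 - 2*(-1*2)*4)*25) = (-36 + 14)*(-9 + (4 - (-4)*4)*25) = -22*(-9 + (4 - 2*(-8))*25) = -22*(-9 + (4 + 16)*25) = -22*(-9 + 20*25) = -22*(-9 + 500) = -22*491 = -10802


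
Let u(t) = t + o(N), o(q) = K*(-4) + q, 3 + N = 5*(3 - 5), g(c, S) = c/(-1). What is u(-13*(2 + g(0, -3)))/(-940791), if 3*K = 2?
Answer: 125/2822373 ≈ 4.4289e-5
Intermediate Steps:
K = 2/3 (K = (1/3)*2 = 2/3 ≈ 0.66667)
g(c, S) = -c (g(c, S) = c*(-1) = -c)
N = -13 (N = -3 + 5*(3 - 5) = -3 + 5*(-2) = -3 - 10 = -13)
o(q) = -8/3 + q (o(q) = (2/3)*(-4) + q = -8/3 + q)
u(t) = -47/3 + t (u(t) = t + (-8/3 - 13) = t - 47/3 = -47/3 + t)
u(-13*(2 + g(0, -3)))/(-940791) = (-47/3 - 13*(2 - 1*0))/(-940791) = (-47/3 - 13*(2 + 0))*(-1/940791) = (-47/3 - 13*2)*(-1/940791) = (-47/3 - 26)*(-1/940791) = -125/3*(-1/940791) = 125/2822373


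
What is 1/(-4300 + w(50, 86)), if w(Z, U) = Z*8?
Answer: -1/3900 ≈ -0.00025641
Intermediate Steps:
w(Z, U) = 8*Z
1/(-4300 + w(50, 86)) = 1/(-4300 + 8*50) = 1/(-4300 + 400) = 1/(-3900) = -1/3900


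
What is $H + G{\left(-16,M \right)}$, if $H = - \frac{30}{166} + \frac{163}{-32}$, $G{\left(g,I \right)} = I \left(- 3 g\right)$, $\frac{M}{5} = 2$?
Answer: $\frac{1260871}{2656} \approx 474.73$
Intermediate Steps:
$M = 10$ ($M = 5 \cdot 2 = 10$)
$G{\left(g,I \right)} = - 3 I g$
$H = - \frac{14009}{2656}$ ($H = \left(-30\right) \frac{1}{166} + 163 \left(- \frac{1}{32}\right) = - \frac{15}{83} - \frac{163}{32} = - \frac{14009}{2656} \approx -5.2745$)
$H + G{\left(-16,M \right)} = - \frac{14009}{2656} - 30 \left(-16\right) = - \frac{14009}{2656} + 480 = \frac{1260871}{2656}$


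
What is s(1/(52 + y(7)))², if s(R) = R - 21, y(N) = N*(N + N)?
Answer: 9916201/22500 ≈ 440.72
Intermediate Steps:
y(N) = 2*N² (y(N) = N*(2*N) = 2*N²)
s(R) = -21 + R
s(1/(52 + y(7)))² = (-21 + 1/(52 + 2*7²))² = (-21 + 1/(52 + 2*49))² = (-21 + 1/(52 + 98))² = (-21 + 1/150)² = (-3149/150)² = 9916201/22500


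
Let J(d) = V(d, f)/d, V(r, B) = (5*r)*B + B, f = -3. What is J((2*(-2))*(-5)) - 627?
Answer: -12843/20 ≈ -642.15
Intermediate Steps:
V(r, B) = B + 5*B*r (V(r, B) = 5*B*r + B = B + 5*B*r)
J(d) = (-3 - 15*d)/d (J(d) = (-3*(1 + 5*d))/d = (-3 - 15*d)/d)
J((2*(-2))*(-5)) - 627 = (-15 - 3/((2*(-2))*(-5))) - 627 = (-15 - 3/((-4*(-5)))) - 627 = (-15 - 3/20) - 627 = -303/20 - 627 = -12843/20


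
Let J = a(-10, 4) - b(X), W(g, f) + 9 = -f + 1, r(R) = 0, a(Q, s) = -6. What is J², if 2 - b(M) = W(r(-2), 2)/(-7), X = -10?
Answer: 2116/49 ≈ 43.184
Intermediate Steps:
W(g, f) = -8 - f (W(g, f) = -9 + (-f + 1) = -9 + (1 - f) = -8 - f)
b(M) = 4/7 (b(M) = 2 - (-8 - 1*2)/(-7) = 2 - (-8 - 2)*(-1)/7 = 2 - (-10)*(-1)/7 = 2 - 1*10/7 = 2 - 10/7 = 4/7)
J = -46/7 (J = -6 - 1*4/7 = -6 - 4/7 = -46/7 ≈ -6.5714)
J² = (-46/7)² = 2116/49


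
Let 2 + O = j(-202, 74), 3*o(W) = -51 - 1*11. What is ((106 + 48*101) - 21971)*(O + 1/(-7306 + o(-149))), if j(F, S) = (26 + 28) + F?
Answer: 8015014293/3140 ≈ 2.5526e+6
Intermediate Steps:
o(W) = -62/3 (o(W) = (-51 - 1*11)/3 = (-51 - 11)/3 = (⅓)*(-62) = -62/3)
j(F, S) = 54 + F
O = -150 (O = -2 + (54 - 202) = -2 - 148 = -150)
((106 + 48*101) - 21971)*(O + 1/(-7306 + o(-149))) = ((106 + 48*101) - 21971)*(-150 + 1/(-7306 - 62/3)) = ((106 + 4848) - 21971)*(-150 + 1/(-21980/3)) = (4954 - 21971)*(-150 - 3/21980) = -17017*(-3297003/21980) = 8015014293/3140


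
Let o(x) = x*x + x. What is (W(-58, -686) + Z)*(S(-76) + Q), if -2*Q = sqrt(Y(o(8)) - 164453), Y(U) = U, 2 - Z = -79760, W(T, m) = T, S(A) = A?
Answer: -6057504 - 39852*I*sqrt(164381) ≈ -6.0575e+6 - 1.6158e+7*I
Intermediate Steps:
Z = 79762 (Z = 2 - 1*(-79760) = 2 + 79760 = 79762)
o(x) = x + x**2 (o(x) = x**2 + x = x + x**2)
Q = -I*sqrt(164381)/2 (Q = -sqrt(8*(1 + 8) - 164453)/2 = -sqrt(8*9 - 164453)/2 = -sqrt(72 - 164453)/2 = -I*sqrt(164381)/2 ≈ -202.72*I)
(W(-58, -686) + Z)*(S(-76) + Q) = (-58 + 79762)*(-76 - I*sqrt(164381)/2) = 79704*(-76 - I*sqrt(164381)/2) = -6057504 - 39852*I*sqrt(164381)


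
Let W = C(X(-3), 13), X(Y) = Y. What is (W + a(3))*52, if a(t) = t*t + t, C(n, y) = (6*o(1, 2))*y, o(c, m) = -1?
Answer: -3432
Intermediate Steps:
C(n, y) = -6*y (C(n, y) = (6*(-1))*y = -6*y)
W = -78 (W = -6*13 = -78)
a(t) = t + t**2 (a(t) = t**2 + t = t + t**2)
(W + a(3))*52 = (-78 + 3*(1 + 3))*52 = (-78 + 3*4)*52 = (-78 + 12)*52 = -66*52 = -3432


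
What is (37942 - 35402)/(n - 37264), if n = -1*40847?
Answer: -2540/78111 ≈ -0.032518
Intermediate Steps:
n = -40847
(37942 - 35402)/(n - 37264) = (37942 - 35402)/(-40847 - 37264) = 2540/(-78111) = 2540*(-1/78111) = -2540/78111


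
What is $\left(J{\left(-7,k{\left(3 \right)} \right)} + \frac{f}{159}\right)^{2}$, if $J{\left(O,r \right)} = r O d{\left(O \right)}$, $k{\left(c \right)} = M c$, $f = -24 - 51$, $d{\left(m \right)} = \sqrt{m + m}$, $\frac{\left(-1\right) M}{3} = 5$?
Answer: $- \frac{3902121725}{2809} - \frac{15750 i \sqrt{14}}{53} \approx -1.3892 \cdot 10^{6} - 1111.9 i$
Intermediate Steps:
$M = -15$ ($M = \left(-3\right) 5 = -15$)
$d{\left(m \right)} = \sqrt{2} \sqrt{m}$ ($d{\left(m \right)} = \sqrt{2 m} = \sqrt{2} \sqrt{m}$)
$f = -75$ ($f = -24 - 51 = -75$)
$k{\left(c \right)} = - 15 c$
$J{\left(O,r \right)} = r \sqrt{2} O^{\frac{3}{2}}$ ($J{\left(O,r \right)} = r O \sqrt{2} \sqrt{O} = O r \sqrt{2} \sqrt{O} = r \sqrt{2} O^{\frac{3}{2}}$)
$\left(J{\left(-7,k{\left(3 \right)} \right)} + \frac{f}{159}\right)^{2} = \left(\left(-15\right) 3 \sqrt{2} \left(-7\right)^{\frac{3}{2}} - \frac{75}{159}\right)^{2} = \left(- 45 \sqrt{2} \left(- 7 i \sqrt{7}\right) - \frac{25}{53}\right)^{2} = \left(315 i \sqrt{14} - \frac{25}{53}\right)^{2} = \left(- \frac{25}{53} + 315 i \sqrt{14}\right)^{2}$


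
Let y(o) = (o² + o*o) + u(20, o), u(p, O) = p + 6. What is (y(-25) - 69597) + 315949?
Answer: 247628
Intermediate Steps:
u(p, O) = 6 + p
y(o) = 26 + 2*o² (y(o) = (o² + o*o) + (6 + 20) = (o² + o²) + 26 = 2*o² + 26 = 26 + 2*o²)
(y(-25) - 69597) + 315949 = ((26 + 2*(-25)²) - 69597) + 315949 = ((26 + 2*625) - 69597) + 315949 = ((26 + 1250) - 69597) + 315949 = (1276 - 69597) + 315949 = -68321 + 315949 = 247628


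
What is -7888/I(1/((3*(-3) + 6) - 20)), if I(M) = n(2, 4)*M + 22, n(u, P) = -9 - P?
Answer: -181424/519 ≈ -349.56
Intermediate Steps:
I(M) = 22 - 13*M (I(M) = (-9 - 1*4)*M + 22 = (-9 - 4)*M + 22 = -13*M + 22 = 22 - 13*M)
-7888/I(1/((3*(-3) + 6) - 20)) = -7888/(22 - 13/((3*(-3) + 6) - 20)) = -7888/(22 - 13/((-9 + 6) - 20)) = -7888/(22 - 13/(-3 - 20)) = -7888/(22 - 13/(-23)) = -7888/(22 - 13*(-1/23)) = -7888/(22 + 13/23) = -7888/519/23 = -7888*23/519 = -181424/519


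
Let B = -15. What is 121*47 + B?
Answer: 5672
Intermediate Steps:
121*47 + B = 121*47 - 15 = 5687 - 15 = 5672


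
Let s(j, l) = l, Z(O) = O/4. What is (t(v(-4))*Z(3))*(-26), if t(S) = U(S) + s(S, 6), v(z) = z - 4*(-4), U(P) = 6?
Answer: -234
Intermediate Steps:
Z(O) = O/4 (Z(O) = O*(¼) = O/4)
v(z) = 16 + z (v(z) = z + 16 = 16 + z)
t(S) = 12 (t(S) = 6 + 6 = 12)
(t(v(-4))*Z(3))*(-26) = (12*((¼)*3))*(-26) = (12*(¾))*(-26) = 9*(-26) = -234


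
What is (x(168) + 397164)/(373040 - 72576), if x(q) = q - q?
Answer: 99291/75116 ≈ 1.3218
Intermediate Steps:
x(q) = 0
(x(168) + 397164)/(373040 - 72576) = (0 + 397164)/(373040 - 72576) = 397164/300464 = 397164*(1/300464) = 99291/75116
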